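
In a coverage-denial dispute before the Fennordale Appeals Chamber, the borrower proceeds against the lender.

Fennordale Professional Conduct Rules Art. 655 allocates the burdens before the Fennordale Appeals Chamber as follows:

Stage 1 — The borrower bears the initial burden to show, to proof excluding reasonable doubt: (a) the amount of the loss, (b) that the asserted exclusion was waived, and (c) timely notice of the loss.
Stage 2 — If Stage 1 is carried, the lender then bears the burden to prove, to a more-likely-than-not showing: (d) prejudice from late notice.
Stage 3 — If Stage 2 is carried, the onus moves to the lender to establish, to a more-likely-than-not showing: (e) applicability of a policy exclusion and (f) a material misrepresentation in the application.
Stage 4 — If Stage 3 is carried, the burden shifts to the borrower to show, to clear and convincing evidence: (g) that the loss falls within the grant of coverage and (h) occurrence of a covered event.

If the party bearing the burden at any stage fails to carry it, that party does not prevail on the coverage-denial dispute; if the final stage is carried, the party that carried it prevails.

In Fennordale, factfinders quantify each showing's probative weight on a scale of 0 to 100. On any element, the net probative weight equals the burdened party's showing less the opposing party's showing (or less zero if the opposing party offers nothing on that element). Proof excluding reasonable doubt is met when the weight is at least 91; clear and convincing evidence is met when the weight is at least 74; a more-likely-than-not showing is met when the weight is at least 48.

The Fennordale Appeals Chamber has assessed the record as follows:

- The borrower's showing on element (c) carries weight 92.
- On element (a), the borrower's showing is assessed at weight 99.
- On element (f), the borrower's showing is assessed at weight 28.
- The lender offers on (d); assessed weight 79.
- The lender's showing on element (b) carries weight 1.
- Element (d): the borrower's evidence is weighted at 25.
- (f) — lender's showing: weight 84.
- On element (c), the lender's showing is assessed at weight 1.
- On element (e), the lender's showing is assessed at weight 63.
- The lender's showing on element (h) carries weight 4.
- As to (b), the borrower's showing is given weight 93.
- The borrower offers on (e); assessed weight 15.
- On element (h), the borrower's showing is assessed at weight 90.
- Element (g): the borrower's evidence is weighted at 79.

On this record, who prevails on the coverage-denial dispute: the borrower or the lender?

borrower

Stage 1 (borrower, proof excluding reasonable doubt, weight is at least 91): (a) 99 ≥ 91 — meets; (b) net 93−1=92 ≥ 91 — meets; (c) net 92−1=91 ≥ 91 — meets.
  The borrower carries Stage 1; the lender now bears the burden.
Stage 2 (lender, a more-likely-than-not showing, weight is at least 48): (d) net 79−25=54 ≥ 48 — meets.
  All elements met. The lender retains the burden for Stage 3.
Stage 3 (lender, a more-likely-than-not showing, weight is at least 48): (e) net 63−15=48 ≥ 48 — meets; (f) net 84−28=56 ≥ 48 — meets.
  All elements met. The burden passes to the borrower.
Stage 4 (borrower, clear and convincing evidence, weight is at least 74): (g) 79 ≥ 74 — meets; (h) net 90−4=86 ≥ 74 — meets.
  Stage 4 carried; the final stage is satisfied.
With every stage satisfied, the borrower prevails.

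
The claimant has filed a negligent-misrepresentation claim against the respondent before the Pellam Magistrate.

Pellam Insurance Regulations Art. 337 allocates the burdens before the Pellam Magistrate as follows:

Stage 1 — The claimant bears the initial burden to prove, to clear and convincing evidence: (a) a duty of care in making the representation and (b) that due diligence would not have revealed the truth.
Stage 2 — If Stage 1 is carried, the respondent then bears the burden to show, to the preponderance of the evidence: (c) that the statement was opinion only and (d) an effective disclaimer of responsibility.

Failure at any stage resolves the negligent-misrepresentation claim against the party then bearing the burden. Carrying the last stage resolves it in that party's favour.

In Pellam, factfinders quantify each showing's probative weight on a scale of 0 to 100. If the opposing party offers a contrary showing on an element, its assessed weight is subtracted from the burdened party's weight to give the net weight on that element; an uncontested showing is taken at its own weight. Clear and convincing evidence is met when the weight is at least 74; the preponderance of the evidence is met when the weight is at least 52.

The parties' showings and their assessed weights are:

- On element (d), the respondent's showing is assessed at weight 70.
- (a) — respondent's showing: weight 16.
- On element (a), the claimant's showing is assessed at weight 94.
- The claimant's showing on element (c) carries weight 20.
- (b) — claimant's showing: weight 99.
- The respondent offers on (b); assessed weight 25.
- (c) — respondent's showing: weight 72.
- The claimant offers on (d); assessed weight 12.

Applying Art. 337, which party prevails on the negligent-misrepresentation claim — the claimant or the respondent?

respondent

At Stage 1 the claimant must meet clear and convincing evidence (weight is at least 74): on (a) the weight is 94 less the opposing 16 gives net 78, ≥ 74, so (a) meets the standard; on (b) the weight is 99 less the opposing 25 gives net 74, which does reach 74, so (b) meets the standard.
  All elements met. The burden passes to the respondent.
At Stage 2 the respondent must meet the preponderance of the evidence (weight is at least 52): on (c) the weight is 72 less the opposing 20 gives net 52, which does reach 52, so (c) meets the standard; on (d) the weight is 70 less the opposing 12 gives net 58, which does reach 52, so (d) meets the standard.
  All elements met at the final stage.
Every stage carried; the respondent prevails.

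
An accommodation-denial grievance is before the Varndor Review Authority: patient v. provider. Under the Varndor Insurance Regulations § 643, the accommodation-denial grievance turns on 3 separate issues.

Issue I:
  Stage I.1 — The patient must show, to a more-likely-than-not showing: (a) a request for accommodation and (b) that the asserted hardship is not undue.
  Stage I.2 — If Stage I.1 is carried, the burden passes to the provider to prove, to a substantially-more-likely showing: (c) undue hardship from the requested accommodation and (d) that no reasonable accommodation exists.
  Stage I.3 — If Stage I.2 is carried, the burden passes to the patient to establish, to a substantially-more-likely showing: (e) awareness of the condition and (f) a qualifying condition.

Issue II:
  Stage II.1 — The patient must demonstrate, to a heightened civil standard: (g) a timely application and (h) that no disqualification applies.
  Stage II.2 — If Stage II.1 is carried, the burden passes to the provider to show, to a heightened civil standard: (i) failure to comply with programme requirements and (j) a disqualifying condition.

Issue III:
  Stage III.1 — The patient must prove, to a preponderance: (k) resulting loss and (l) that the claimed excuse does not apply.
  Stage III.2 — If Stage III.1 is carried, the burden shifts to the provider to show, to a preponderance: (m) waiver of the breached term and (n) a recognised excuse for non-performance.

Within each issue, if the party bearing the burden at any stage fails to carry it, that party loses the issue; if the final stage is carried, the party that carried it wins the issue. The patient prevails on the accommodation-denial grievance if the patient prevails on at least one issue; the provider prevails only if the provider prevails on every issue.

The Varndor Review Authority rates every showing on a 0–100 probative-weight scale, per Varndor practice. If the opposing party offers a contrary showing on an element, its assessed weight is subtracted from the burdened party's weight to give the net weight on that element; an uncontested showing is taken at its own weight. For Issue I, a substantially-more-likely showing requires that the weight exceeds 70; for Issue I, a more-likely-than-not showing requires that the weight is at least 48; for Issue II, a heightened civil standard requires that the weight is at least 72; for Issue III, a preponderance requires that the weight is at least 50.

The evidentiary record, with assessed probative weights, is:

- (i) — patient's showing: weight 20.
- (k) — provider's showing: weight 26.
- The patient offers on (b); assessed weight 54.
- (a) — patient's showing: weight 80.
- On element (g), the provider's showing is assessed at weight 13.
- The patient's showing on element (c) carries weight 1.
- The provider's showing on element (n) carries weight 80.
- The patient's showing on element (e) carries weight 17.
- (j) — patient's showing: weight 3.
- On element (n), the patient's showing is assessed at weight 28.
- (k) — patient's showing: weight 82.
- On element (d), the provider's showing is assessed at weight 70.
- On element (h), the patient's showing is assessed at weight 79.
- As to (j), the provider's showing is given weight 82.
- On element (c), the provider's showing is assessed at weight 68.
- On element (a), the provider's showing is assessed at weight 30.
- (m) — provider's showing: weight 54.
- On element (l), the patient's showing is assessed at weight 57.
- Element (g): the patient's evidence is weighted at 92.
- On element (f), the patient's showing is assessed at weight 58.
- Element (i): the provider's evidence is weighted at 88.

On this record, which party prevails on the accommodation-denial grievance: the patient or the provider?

patient

— Issue I —
Stage I.1 (patient, a more-likely-than-not showing, weight is at least 48): (a) net 80−30=50 ≥ 48 — meets; (b) 54 ≥ 48 — meets.
  All elements met. The burden passes to the provider.
Stage I.2 (provider, a substantially-more-likely showing, weight exceeds 70): (c) net 68−1=67 ≤ 70 — fails; (d) 70 ≤ 70 — fails.
  Not every element is met, so the provider fails to carry Stage I.2.
So the patient prevails on this issue.
— Issue II —
Stage II.1 (patient, a heightened civil standard, weight is at least 72): (g) net 92−13=79 ≥ 72 — meets; (h) 79 ≥ 72 — meets.
  Stage II.1 carried; the burden shifts to the provider.
Stage II.2 (provider, a heightened civil standard, weight is at least 72): (i) net 88−20=68 < 72 — fails; (j) net 82−3=79 ≥ 72 — meets.
  Stage II.2 not carried; the provider fails its burden.
So the patient prevails on this issue.
— Issue III —
Stage III.1 (patient, a preponderance, weight is at least 50): (k) net 82−26=56 ≥ 50 — meets; (l) 57 ≥ 50 — meets.
  The patient carries Stage III.1; the provider now bears the burden.
Stage III.2 (provider, a preponderance, weight is at least 50): (m) 54 ≥ 50 — meets; (n) net 80−28=52 ≥ 50 — meets.
  Stage III.2 carried; the final stage is satisfied.
Every stage carried; the provider prevails on this issue.
Per-issue: Issue I → patient; Issue II → patient; Issue III → provider. The patient must prevail on at least one issue; overall, the patient prevails.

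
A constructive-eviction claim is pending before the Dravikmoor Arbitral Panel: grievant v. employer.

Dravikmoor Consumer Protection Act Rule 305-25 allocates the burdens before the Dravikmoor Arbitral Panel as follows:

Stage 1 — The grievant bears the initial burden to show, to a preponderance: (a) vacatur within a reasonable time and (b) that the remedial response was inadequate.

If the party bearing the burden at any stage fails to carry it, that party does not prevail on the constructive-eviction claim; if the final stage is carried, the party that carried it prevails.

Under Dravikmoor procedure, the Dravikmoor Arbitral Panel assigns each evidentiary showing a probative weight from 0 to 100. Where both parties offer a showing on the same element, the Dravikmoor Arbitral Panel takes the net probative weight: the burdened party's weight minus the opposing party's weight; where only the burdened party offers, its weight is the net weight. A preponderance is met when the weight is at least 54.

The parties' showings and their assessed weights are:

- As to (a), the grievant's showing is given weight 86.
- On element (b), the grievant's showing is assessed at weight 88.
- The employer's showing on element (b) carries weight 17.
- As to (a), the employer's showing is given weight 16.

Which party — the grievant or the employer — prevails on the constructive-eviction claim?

Stage 1 — burden on grievant; standard: a preponderance (weight is at least 54).
    (a): 86 − 16 = 70 ≥ 54 [met]
    (b): 88 − 17 = 71 ≥ 54 [met]
  Stage 1 carried; the final stage is satisfied.
With every stage satisfied, the grievant prevails.

grievant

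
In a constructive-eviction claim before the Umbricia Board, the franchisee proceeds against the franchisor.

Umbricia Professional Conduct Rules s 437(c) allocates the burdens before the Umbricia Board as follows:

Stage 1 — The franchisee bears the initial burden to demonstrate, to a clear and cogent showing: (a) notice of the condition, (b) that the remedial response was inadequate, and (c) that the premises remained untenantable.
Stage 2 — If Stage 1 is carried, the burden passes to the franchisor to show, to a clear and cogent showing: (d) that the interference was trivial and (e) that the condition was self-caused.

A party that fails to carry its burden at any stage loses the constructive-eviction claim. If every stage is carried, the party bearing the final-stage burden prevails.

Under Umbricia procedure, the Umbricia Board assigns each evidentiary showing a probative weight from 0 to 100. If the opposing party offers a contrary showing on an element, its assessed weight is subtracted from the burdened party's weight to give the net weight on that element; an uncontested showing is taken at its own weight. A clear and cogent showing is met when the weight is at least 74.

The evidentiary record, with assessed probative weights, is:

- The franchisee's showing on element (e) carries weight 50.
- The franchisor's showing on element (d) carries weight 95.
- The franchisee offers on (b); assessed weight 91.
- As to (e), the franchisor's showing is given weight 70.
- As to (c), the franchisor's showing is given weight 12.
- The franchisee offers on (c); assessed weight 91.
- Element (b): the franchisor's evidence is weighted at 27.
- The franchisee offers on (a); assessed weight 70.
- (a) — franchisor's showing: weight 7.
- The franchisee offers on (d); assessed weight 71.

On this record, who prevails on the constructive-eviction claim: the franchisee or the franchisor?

franchisor

Stage 1 — burden on franchisee; standard: a clear and cogent showing (weight is at least 74).
    (a): 70 − 7 = 63 < 74 [not met]
    (b): 91 − 27 = 64 < 74 [not met]
    (c): 91 − 12 = 79 ≥ 74 [met]
  Not every element is met, so the franchisee fails to carry Stage 1.
So the franchisor prevails.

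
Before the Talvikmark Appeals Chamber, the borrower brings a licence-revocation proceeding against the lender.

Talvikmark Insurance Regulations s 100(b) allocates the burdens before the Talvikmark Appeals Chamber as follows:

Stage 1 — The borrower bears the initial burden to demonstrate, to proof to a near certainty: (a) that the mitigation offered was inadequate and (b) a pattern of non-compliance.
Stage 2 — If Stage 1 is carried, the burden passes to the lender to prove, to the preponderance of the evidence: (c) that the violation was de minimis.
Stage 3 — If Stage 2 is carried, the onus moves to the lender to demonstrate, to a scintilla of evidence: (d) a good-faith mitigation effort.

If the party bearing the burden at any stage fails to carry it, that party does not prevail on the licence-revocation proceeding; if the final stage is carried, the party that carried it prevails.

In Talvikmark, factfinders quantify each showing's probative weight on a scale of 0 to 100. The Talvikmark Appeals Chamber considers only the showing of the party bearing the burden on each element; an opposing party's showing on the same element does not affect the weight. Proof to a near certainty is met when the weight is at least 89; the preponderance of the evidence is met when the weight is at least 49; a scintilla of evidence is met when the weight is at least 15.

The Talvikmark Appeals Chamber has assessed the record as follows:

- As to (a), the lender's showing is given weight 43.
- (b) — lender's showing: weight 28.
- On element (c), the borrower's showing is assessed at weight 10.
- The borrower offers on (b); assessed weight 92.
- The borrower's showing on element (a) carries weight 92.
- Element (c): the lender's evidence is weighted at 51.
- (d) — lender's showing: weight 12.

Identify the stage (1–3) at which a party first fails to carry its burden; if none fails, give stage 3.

Stage 1 (borrower, proof to a near certainty, weight is at least 89): (a) 92 (lender's 43 disregarded) ≥ 89 — meets; (b) 92 (lender's 28 disregarded) ≥ 89 — meets.
  The borrower carries Stage 1; the lender now bears the burden.
Stage 2 (lender, the preponderance of the evidence, weight is at least 49): (c) 51 (borrower's 10 disregarded) ≥ 49 — meets.
  Stage 2 is satisfied; the lender continues to bear the burden.
Stage 3 (lender, a scintilla of evidence, weight is at least 15): (d) 12 < 15 — fails.
  Stage 3 not carried; the lender fails its burden.
The borrower prevails.

stage 3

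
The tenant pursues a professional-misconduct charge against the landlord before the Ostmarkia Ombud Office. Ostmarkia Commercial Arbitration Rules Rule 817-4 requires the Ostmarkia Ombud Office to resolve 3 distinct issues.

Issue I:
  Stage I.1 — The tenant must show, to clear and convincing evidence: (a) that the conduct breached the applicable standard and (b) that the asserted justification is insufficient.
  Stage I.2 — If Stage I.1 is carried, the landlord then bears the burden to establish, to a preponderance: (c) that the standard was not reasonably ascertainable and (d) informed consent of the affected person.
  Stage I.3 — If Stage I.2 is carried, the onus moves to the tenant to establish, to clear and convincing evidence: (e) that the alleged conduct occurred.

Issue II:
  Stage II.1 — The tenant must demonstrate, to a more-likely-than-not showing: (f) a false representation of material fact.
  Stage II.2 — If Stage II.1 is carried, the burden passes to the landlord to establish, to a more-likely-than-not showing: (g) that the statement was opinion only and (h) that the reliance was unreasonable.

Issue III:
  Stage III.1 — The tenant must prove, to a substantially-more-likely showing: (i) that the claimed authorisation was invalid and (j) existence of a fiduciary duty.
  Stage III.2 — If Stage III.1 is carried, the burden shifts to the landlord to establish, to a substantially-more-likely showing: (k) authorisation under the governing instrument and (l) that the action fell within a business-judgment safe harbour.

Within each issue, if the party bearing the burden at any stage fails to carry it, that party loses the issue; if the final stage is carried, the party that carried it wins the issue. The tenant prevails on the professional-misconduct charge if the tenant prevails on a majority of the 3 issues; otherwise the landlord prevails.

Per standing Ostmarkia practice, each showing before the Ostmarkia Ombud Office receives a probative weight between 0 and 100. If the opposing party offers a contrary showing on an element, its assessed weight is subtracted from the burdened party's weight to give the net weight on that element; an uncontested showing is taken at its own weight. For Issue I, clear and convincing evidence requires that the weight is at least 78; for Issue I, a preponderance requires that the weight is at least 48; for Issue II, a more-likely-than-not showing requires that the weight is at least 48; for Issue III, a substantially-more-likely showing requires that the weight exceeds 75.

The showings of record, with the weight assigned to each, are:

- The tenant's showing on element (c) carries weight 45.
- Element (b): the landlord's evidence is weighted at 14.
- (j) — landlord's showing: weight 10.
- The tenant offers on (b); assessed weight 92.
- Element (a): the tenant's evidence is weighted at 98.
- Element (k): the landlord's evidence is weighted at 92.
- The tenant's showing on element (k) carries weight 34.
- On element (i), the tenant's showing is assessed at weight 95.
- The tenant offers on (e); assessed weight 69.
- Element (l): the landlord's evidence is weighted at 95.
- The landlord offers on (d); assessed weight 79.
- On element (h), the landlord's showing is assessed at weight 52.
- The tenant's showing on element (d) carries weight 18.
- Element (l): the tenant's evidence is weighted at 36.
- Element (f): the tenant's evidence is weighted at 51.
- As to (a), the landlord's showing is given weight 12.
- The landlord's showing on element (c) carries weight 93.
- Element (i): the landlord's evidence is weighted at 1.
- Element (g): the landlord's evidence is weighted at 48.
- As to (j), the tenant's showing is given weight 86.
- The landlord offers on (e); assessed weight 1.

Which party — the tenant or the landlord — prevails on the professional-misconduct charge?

landlord

— Issue I —
At Stage I.1 the tenant must meet clear and convincing evidence (weight is at least 78): on (a) the weight is 98 less the opposing 12 gives net 86, ≥ 78, so (a) meets the standard; on (b) the weight is 92 less the opposing 14 gives net 78, ≥ 78, so (b) meets the standard.
  The tenant carries Stage I.1; the landlord now bears the burden.
At Stage I.2 the landlord must meet a preponderance (weight is at least 48): on (c) the weight is 93 less the opposing 45 gives net 48, ≥ 48, so (c) meets the standard; on (d) the weight is 79 less the opposing 18 gives net 61, ≥ 48, so (d) meets the standard.
  The landlord carries Stage I.2; the tenant now bears the burden.
At Stage I.3 the tenant must meet clear and convincing evidence (weight is at least 78): on (e) the weight is 69 less the opposing 1 gives net 68, < 78, so (e) does not meet the standard.
  Stage I.3 not carried; the tenant fails its burden.
The landlord prevails on this issue.
— Issue II —
At Stage II.1 the tenant must meet a more-likely-than-not showing (weight is at least 48): on (f) the weight is 51, which does reach 48, so (f) meets the standard.
  Stage II.1 carried; the burden shifts to the landlord.
At Stage II.2 the landlord must meet a more-likely-than-not showing (weight is at least 48): on (g) the weight is 48, ≥ 48, so (g) meets the standard; on (h) the weight is 52, ≥ 48, so (h) meets the standard.
  Stage II.2 carried; the final stage is satisfied.
Every stage carried; the landlord prevails on this issue.
— Issue III —
At Stage III.1 the tenant must meet a substantially-more-likely showing (weight exceeds 75): on (i) the weight is 95 less the opposing 1 gives net 94, > 75, so (i) meets the standard; on (j) the weight is 86 less the opposing 10 gives net 76, which does exceed 75, so (j) meets the standard.
  All elements met. The burden passes to the landlord.
At Stage III.2 the landlord must meet a substantially-more-likely showing (weight exceeds 75): on (k) the weight is 92 less the opposing 34 gives net 58, which does not exceed 75, so (k) does not meet the standard; on (l) the weight is 95 less the opposing 36 gives net 59, which does not exceed 75, so (l) does not meet the standard.
  Stage III.2 not carried; the landlord fails its burden.
The tenant prevails on this issue.
Per-issue: Issue I → landlord; Issue II → landlord; Issue III → tenant. The tenant must prevail on a majority of issues; overall, the landlord prevails.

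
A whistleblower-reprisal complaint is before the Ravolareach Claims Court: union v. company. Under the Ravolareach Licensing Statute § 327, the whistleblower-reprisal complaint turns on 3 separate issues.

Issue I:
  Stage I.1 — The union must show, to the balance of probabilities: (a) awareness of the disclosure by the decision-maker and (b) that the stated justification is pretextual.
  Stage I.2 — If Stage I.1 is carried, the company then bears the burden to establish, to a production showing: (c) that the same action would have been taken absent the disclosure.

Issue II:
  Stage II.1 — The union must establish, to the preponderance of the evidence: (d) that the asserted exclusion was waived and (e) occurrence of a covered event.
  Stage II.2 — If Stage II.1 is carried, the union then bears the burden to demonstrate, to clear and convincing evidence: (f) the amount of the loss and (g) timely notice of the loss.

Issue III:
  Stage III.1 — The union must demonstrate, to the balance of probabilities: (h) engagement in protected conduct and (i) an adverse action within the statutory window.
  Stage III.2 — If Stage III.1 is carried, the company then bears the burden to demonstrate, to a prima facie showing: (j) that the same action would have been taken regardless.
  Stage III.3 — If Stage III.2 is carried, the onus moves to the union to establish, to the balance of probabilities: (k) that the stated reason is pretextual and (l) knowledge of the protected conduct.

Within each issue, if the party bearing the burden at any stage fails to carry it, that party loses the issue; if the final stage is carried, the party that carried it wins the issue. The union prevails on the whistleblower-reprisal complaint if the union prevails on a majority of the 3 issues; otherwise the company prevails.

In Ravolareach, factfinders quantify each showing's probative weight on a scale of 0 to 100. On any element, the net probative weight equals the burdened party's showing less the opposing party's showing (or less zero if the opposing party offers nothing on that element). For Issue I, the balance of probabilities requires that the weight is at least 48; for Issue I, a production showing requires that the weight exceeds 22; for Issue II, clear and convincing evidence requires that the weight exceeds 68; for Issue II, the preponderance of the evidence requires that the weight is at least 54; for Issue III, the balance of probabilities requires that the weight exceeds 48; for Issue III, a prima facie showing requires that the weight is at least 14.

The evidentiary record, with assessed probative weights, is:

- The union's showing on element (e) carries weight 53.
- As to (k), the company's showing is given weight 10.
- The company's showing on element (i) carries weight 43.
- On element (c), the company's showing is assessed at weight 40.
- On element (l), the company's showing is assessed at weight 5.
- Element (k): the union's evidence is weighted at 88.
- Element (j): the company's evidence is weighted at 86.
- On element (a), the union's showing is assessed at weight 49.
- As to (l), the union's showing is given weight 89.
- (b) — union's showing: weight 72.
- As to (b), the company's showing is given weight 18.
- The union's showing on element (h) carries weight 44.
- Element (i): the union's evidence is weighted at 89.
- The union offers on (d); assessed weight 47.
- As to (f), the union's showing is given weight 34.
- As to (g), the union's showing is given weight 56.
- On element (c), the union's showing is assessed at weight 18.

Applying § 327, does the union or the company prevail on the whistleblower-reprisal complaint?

company

— Issue I —
Stage I.1 — burden on union; standard: the balance of probabilities (weight is at least 48).
    (a): 49 ≥ 48 [met]
    (b): 72 − 18 = 54 ≥ 48 [met]
  Stage I.1 carried; the burden shifts to the company.
Stage I.2 — burden on company; standard: a production showing (weight exceeds 22).
    (c): 40 − 18 = 22 ≤ 22 [not met]
  Not every element is met, so the company fails to carry Stage I.2.
So the union prevails on this issue.
— Issue II —
Stage II.1 — burden on union; standard: the preponderance of the evidence (weight is at least 54).
    (d): 47 < 54 [not met]
    (e): 53 < 54 [not met]
  Stage II.1 not carried; the union fails its burden.
The analysis ends at Stage II.1; the company prevails on this issue.
— Issue III —
At Stage III.1 the union must meet the balance of probabilities (weight exceeds 48): on (h) the weight is 44, ≤ 48, so (h) does not meet the standard; on (i) the weight is 89 less the opposing 43 gives net 46, ≤ 48, so (i) does not meet the standard.
  Stage III.1 not carried; the union fails its burden.
The company prevails on this issue.
Per-issue: Issue I → union; Issue II → company; Issue III → company. The union must prevail on a majority of issues; overall, the company prevails.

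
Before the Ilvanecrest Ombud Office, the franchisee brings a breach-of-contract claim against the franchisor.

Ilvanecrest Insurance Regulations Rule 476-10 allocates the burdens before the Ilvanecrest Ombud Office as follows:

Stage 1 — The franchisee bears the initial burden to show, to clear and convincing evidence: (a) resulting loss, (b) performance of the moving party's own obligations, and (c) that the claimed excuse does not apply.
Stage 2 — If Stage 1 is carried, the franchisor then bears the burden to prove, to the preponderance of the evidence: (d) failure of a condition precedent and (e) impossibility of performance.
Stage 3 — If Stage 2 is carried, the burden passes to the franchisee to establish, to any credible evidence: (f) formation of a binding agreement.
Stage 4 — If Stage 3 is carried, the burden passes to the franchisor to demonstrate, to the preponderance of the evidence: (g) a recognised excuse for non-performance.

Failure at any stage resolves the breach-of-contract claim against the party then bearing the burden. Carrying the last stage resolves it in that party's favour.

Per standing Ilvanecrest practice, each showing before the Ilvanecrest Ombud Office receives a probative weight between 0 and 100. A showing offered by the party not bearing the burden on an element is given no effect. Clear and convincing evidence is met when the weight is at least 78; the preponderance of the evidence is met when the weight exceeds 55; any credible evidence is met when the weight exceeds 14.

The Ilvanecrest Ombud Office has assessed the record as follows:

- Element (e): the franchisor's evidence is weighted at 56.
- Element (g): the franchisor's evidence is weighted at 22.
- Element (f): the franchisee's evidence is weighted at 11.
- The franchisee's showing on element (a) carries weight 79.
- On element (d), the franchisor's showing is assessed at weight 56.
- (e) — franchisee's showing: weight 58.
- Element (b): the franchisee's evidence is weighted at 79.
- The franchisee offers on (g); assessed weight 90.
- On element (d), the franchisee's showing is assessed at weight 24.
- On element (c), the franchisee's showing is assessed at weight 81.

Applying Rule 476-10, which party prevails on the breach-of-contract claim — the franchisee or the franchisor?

At Stage 1 the franchisee must meet clear and convincing evidence (weight is at least 78): on (a) the weight is 79, ≥ 78, so (a) meets the standard; on (b) the weight is 79, ≥ 78, so (b) meets the standard; on (c) the weight is 81, which does reach 78, so (c) meets the standard.
  Stage 1 carried; the burden shifts to the franchisor.
At Stage 2 the franchisor must meet the preponderance of the evidence (weight exceeds 55): on (d) the weight is 56 (the franchisee's 24 is given no effect), > 55, so (d) meets the standard; on (e) the weight is 56 (the franchisee's 58 is given no effect), > 55, so (e) meets the standard.
  Stage 2 is satisfied; the onus moves to the franchisee.
At Stage 3 the franchisee must meet any credible evidence (weight exceeds 14): on (f) the weight is 11, ≤ 14, so (f) does not meet the standard.
  Stage 3 not carried; the franchisee fails its burden.
The analysis ends at Stage 3; the franchisor prevails.

franchisor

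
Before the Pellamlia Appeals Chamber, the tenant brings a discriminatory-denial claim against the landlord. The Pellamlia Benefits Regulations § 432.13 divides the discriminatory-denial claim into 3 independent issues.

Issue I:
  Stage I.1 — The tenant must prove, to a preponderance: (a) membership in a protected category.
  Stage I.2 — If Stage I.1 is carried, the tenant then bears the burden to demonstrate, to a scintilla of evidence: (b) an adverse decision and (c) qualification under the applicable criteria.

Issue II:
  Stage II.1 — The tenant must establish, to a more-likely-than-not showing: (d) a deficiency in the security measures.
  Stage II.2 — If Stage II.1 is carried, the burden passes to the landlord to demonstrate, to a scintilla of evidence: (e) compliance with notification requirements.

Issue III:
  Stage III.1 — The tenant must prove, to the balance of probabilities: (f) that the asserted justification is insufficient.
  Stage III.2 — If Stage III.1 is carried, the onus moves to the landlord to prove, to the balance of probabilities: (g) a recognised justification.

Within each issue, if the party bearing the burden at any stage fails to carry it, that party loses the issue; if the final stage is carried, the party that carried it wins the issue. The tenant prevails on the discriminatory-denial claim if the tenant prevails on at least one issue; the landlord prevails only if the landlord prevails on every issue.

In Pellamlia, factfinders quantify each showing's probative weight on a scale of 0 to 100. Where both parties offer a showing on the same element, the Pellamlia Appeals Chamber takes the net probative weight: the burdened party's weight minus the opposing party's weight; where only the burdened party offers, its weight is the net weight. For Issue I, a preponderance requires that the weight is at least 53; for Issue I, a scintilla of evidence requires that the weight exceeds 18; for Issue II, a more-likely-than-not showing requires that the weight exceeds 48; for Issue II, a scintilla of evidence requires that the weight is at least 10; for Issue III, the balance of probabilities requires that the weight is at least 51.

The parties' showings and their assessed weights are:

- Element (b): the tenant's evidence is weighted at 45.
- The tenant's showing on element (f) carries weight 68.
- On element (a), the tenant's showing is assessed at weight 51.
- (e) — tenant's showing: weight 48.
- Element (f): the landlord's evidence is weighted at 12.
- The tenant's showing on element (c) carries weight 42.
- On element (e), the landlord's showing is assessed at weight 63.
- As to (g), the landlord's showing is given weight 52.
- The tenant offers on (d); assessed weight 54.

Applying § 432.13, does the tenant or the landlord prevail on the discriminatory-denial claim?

— Issue I —
At Stage I.1 the tenant must meet a preponderance (weight is at least 53): on (a) the weight is 51, which does not reach 53, so (a) does not meet the standard.
  The tenant does not carry Stage I.1.
The analysis ends at Stage I.1; the landlord prevails on this issue.
— Issue II —
At Stage II.1 the tenant must meet a more-likely-than-not showing (weight exceeds 48): on (d) the weight is 54, which does exceed 48, so (d) meets the standard.
  All elements met. The burden passes to the landlord.
At Stage II.2 the landlord must meet a scintilla of evidence (weight is at least 10): on (e) the weight is 63 less the opposing 48 gives net 15, ≥ 10, so (e) meets the standard.
  All elements met at the final stage.
With every stage satisfied, the landlord prevails on this issue.
— Issue III —
At Stage III.1 the tenant must meet the balance of probabilities (weight is at least 51): on (f) the weight is 68 less the opposing 12 gives net 56, which does reach 51, so (f) meets the standard.
  Stage III.1 is satisfied; the onus moves to the landlord.
At Stage III.2 the landlord must meet the balance of probabilities (weight is at least 51): on (g) the weight is 52, which does reach 51, so (g) meets the standard.
  All elements met at the final stage.
Every stage carried; the landlord prevails on this issue.
Per-issue: Issue I → landlord; Issue II → landlord; Issue III → landlord. The tenant must prevail on at least one issue; overall, the landlord prevails.

landlord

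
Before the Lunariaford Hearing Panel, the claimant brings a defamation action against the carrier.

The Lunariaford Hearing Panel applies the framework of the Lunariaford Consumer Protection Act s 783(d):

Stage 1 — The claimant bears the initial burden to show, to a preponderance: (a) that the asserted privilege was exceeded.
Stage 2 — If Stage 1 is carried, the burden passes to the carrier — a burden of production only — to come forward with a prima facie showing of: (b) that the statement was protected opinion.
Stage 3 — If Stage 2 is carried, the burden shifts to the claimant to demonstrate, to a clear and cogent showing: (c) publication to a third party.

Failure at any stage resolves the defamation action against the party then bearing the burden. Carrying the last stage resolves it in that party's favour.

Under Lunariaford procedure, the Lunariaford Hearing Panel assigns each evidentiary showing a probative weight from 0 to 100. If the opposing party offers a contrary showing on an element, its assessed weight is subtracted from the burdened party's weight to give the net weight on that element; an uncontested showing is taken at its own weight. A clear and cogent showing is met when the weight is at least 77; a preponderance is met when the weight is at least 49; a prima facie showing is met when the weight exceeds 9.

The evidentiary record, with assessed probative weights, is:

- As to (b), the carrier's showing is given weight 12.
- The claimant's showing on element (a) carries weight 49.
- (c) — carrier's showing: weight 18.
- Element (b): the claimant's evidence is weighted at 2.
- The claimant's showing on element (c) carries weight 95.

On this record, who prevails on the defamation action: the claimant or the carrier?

Stage 1 — burden on claimant; standard: a preponderance (weight is at least 49).
    (a): 49 ≥ 49 [met]
  Stage 1 is satisfied; the onus moves to the carrier.
Stage 2 — burden on carrier; standard: a prima facie showing (weight exceeds 9).
    (b): 12 − 2 = 10 > 9 [met]
  All elements met. The burden passes to the claimant.
Stage 3 — burden on claimant; standard: a clear and cogent showing (weight is at least 77).
    (c): 95 − 18 = 77 ≥ 77 [met]
  All elements met at the final stage.
With every stage satisfied, the claimant prevails.

claimant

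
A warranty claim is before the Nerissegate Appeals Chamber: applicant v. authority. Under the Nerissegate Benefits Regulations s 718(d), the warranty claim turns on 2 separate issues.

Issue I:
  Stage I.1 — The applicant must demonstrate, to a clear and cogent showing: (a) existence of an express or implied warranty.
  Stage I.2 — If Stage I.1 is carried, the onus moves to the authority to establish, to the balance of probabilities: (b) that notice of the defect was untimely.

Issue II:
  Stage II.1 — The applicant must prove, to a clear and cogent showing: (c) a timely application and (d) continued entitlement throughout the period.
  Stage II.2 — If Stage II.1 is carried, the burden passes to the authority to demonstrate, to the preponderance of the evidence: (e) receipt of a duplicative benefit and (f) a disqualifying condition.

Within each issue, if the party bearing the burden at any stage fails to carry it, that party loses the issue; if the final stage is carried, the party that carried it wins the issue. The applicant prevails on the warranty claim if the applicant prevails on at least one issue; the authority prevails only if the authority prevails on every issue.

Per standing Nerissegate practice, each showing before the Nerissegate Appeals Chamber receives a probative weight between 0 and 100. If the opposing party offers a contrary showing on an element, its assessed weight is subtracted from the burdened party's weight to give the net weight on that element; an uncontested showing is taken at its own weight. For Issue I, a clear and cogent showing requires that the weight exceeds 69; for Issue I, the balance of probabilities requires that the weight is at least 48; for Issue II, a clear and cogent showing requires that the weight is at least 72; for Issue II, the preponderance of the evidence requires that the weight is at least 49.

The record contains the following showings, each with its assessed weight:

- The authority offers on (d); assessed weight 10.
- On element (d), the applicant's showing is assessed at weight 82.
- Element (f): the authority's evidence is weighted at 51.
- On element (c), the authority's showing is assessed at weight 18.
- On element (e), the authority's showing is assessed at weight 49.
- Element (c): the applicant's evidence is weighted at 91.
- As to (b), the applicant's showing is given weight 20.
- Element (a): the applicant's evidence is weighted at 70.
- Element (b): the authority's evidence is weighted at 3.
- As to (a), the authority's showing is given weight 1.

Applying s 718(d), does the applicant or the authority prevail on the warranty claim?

— Issue I —
At Stage I.1 the applicant must meet a clear and cogent showing (weight exceeds 69): on (a) the weight is 70 less the opposing 1 gives net 69, which does not exceed 69, so (a) does not meet the standard.
  The applicant does not carry Stage I.1.
The authority prevails on this issue.
— Issue II —
At Stage II.1 the applicant must meet a clear and cogent showing (weight is at least 72): on (c) the weight is 91 less the opposing 18 gives net 73, which does reach 72, so (c) meets the standard; on (d) the weight is 82 less the opposing 10 gives net 72, ≥ 72, so (d) meets the standard.
  Stage II.1 is satisfied; the onus moves to the authority.
At Stage II.2 the authority must meet the preponderance of the evidence (weight is at least 49): on (e) the weight is 49, which does reach 49, so (e) meets the standard; on (f) the weight is 51, ≥ 49, so (f) meets the standard.
  The authority carries the last stage.
With every stage satisfied, the authority prevails on this issue.
Per-issue: Issue I → authority; Issue II → authority. The applicant must prevail on at least one issue; overall, the authority prevails.

authority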